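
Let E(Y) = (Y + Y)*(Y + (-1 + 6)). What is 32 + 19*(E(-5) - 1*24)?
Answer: -424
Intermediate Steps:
E(Y) = 2*Y*(5 + Y) (E(Y) = (2*Y)*(Y + 5) = (2*Y)*(5 + Y) = 2*Y*(5 + Y))
32 + 19*(E(-5) - 1*24) = 32 + 19*(2*(-5)*(5 - 5) - 1*24) = 32 + 19*(2*(-5)*0 - 24) = 32 + 19*(0 - 24) = 32 + 19*(-24) = 32 - 456 = -424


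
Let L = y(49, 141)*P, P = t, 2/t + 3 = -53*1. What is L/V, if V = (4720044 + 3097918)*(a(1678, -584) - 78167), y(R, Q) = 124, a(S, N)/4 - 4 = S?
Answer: 31/3909551711226 ≈ 7.9293e-12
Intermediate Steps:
a(S, N) = 16 + 4*S
t = -1/28 (t = 2/(-3 - 53*1) = 2/(-3 - 53) = 2/(-56) = 2*(-1/56) = -1/28 ≈ -0.035714)
P = -1/28 ≈ -0.035714
V = -558507387318 (V = (4720044 + 3097918)*((16 + 4*1678) - 78167) = 7817962*((16 + 6712) - 78167) = 7817962*(6728 - 78167) = 7817962*(-71439) = -558507387318)
L = -31/7 (L = 124*(-1/28) = -31/7 ≈ -4.4286)
L/V = -31/7/(-558507387318) = -31/7*(-1/558507387318) = 31/3909551711226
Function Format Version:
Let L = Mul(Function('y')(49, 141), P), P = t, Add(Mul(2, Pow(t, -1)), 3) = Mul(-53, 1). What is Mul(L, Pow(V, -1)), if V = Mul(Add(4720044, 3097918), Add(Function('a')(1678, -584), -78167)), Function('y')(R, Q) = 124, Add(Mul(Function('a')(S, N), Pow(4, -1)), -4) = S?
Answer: Rational(31, 3909551711226) ≈ 7.9293e-12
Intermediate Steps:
Function('a')(S, N) = Add(16, Mul(4, S))
t = Rational(-1, 28) (t = Mul(2, Pow(Add(-3, Mul(-53, 1)), -1)) = Mul(2, Pow(Add(-3, -53), -1)) = Mul(2, Pow(-56, -1)) = Mul(2, Rational(-1, 56)) = Rational(-1, 28) ≈ -0.035714)
P = Rational(-1, 28) ≈ -0.035714
V = -558507387318 (V = Mul(Add(4720044, 3097918), Add(Add(16, Mul(4, 1678)), -78167)) = Mul(7817962, Add(Add(16, 6712), -78167)) = Mul(7817962, Add(6728, -78167)) = Mul(7817962, -71439) = -558507387318)
L = Rational(-31, 7) (L = Mul(124, Rational(-1, 28)) = Rational(-31, 7) ≈ -4.4286)
Mul(L, Pow(V, -1)) = Mul(Rational(-31, 7), Pow(-558507387318, -1)) = Mul(Rational(-31, 7), Rational(-1, 558507387318)) = Rational(31, 3909551711226)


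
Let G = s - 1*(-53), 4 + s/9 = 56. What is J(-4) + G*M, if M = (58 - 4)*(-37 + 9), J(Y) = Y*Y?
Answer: -787736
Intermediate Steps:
s = 468 (s = -36 + 9*56 = -36 + 504 = 468)
J(Y) = Y**2
M = -1512 (M = 54*(-28) = -1512)
G = 521 (G = 468 - 1*(-53) = 468 + 53 = 521)
J(-4) + G*M = (-4)**2 + 521*(-1512) = 16 - 787752 = -787736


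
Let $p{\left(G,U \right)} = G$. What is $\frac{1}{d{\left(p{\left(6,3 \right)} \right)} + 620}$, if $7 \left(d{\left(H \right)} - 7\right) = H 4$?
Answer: $\frac{7}{4413} \approx 0.0015862$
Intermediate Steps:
$d{\left(H \right)} = 7 + \frac{4 H}{7}$ ($d{\left(H \right)} = 7 + \frac{H 4}{7} = 7 + \frac{4 H}{7}$)
$\frac{1}{d{\left(p{\left(6,3 \right)} \right)} + 620} = \frac{1}{\left(7 + \frac{4}{7} \cdot 6\right) + 620} = \frac{1}{\left(7 + \frac{24}{7}\right) + 620} = \frac{1}{\frac{73}{7} + 620} = \frac{1}{\frac{4413}{7}} = \frac{7}{4413}$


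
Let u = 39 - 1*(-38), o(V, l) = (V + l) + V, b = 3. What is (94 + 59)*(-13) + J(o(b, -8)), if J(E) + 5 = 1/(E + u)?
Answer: -149549/75 ≈ -1994.0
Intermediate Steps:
o(V, l) = l + 2*V
u = 77 (u = 39 + 38 = 77)
J(E) = -5 + 1/(77 + E) (J(E) = -5 + 1/(E + 77) = -5 + 1/(77 + E))
(94 + 59)*(-13) + J(o(b, -8)) = (94 + 59)*(-13) + (-384 - 5*(-8 + 2*3))/(77 + (-8 + 2*3)) = 153*(-13) + (-384 - 5*(-8 + 6))/(77 + (-8 + 6)) = -1989 + (-384 - 5*(-2))/(77 - 2) = -1989 + (-384 + 10)/75 = -1989 + (1/75)*(-374) = -1989 - 374/75 = -149549/75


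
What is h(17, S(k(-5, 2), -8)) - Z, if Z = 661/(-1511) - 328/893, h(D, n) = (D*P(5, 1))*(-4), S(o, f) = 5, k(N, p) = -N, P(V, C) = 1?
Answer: -90668083/1349323 ≈ -67.195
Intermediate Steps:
h(D, n) = -4*D (h(D, n) = (D*1)*(-4) = D*(-4) = -4*D)
Z = -1085881/1349323 (Z = 661*(-1/1511) - 328*1/893 = -661/1511 - 328/893 = -1085881/1349323 ≈ -0.80476)
h(17, S(k(-5, 2), -8)) - Z = -4*17 - 1*(-1085881/1349323) = -68 + 1085881/1349323 = -90668083/1349323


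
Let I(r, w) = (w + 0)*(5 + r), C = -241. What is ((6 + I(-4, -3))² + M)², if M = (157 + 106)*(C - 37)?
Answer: 5344341025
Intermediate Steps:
I(r, w) = w*(5 + r)
M = -73114 (M = (157 + 106)*(-241 - 37) = 263*(-278) = -73114)
((6 + I(-4, -3))² + M)² = ((6 - 3*(5 - 4))² - 73114)² = ((6 - 3*1)² - 73114)² = ((6 - 3)² - 73114)² = (3² - 73114)² = (9 - 73114)² = (-73105)² = 5344341025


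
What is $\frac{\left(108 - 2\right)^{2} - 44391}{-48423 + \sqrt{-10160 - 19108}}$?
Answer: $\frac{535154855}{781605399} + \frac{66310 i \sqrt{813}}{781605399} \approx 0.68469 + 0.002419 i$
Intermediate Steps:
$\frac{\left(108 - 2\right)^{2} - 44391}{-48423 + \sqrt{-10160 - 19108}} = \frac{106^{2} - 44391}{-48423 + \sqrt{-29268}} = \frac{11236 - 44391}{-48423 + 6 i \sqrt{813}} = - \frac{33155}{-48423 + 6 i \sqrt{813}}$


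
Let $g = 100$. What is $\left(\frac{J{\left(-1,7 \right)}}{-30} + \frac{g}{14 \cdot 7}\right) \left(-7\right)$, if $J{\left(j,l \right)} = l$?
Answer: $- \frac{1157}{210} \approx -5.5095$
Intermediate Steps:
$\left(\frac{J{\left(-1,7 \right)}}{-30} + \frac{g}{14 \cdot 7}\right) \left(-7\right) = \left(\frac{7}{-30} + \frac{100}{14 \cdot 7}\right) \left(-7\right) = \left(7 \left(- \frac{1}{30}\right) + \frac{100}{98}\right) \left(-7\right) = \left(- \frac{7}{30} + 100 \cdot \frac{1}{98}\right) \left(-7\right) = \left(- \frac{7}{30} + \frac{50}{49}\right) \left(-7\right) = \frac{1157}{1470} \left(-7\right) = - \frac{1157}{210}$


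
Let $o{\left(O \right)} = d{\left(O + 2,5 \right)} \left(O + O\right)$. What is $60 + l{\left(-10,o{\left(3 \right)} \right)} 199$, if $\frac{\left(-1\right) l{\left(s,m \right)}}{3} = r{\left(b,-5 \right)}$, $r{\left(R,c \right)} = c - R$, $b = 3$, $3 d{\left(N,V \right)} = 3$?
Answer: $4836$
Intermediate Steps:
$d{\left(N,V \right)} = 1$ ($d{\left(N,V \right)} = \frac{1}{3} \cdot 3 = 1$)
$o{\left(O \right)} = 2 O$ ($o{\left(O \right)} = 1 \left(O + O\right) = 1 \cdot 2 O = 2 O$)
$l{\left(s,m \right)} = 24$ ($l{\left(s,m \right)} = - 3 \left(-5 - 3\right) = \left(-3\right) \left(-8\right) = 24$)
$60 + l{\left(-10,o{\left(3 \right)} \right)} 199 = 60 + 24 \cdot 199 = 60 + 4776 = 4836$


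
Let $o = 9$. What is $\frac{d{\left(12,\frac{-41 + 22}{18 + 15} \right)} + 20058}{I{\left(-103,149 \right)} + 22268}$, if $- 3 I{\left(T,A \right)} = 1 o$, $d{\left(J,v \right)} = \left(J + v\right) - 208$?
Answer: $\frac{655427}{734745} \approx 0.89205$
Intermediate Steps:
$d{\left(J,v \right)} = -208 + J + v$
$I{\left(T,A \right)} = -3$ ($I{\left(T,A \right)} = - \frac{1 \cdot 9}{3} = \left(- \frac{1}{3}\right) 9 = -3$)
$\frac{d{\left(12,\frac{-41 + 22}{18 + 15} \right)} + 20058}{I{\left(-103,149 \right)} + 22268} = \frac{\left(-208 + 12 + \frac{-41 + 22}{18 + 15}\right) + 20058}{-3 + 22268} = \frac{\left(-208 + 12 - \frac{19}{33}\right) + 20058}{22265} = \left(\left(-208 + 12 - \frac{19}{33}\right) + 20058\right) \frac{1}{22265} = \left(- \frac{6487}{33} + 20058\right) \frac{1}{22265} = \frac{655427}{33} \cdot \frac{1}{22265} = \frac{655427}{734745}$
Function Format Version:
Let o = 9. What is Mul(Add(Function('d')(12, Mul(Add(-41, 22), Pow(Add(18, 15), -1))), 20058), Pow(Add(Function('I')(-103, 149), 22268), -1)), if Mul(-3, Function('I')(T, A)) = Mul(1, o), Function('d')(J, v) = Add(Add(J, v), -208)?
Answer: Rational(655427, 734745) ≈ 0.89205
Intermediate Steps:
Function('d')(J, v) = Add(-208, J, v)
Function('I')(T, A) = -3 (Function('I')(T, A) = Mul(Rational(-1, 3), Mul(1, 9)) = Mul(Rational(-1, 3), 9) = -3)
Mul(Add(Function('d')(12, Mul(Add(-41, 22), Pow(Add(18, 15), -1))), 20058), Pow(Add(Function('I')(-103, 149), 22268), -1)) = Mul(Add(Add(-208, 12, Mul(Add(-41, 22), Pow(Add(18, 15), -1))), 20058), Pow(Add(-3, 22268), -1)) = Mul(Add(Add(-208, 12, Mul(-19, Pow(33, -1))), 20058), Pow(22265, -1)) = Mul(Add(Add(-208, 12, Mul(-19, Rational(1, 33))), 20058), Rational(1, 22265)) = Mul(Add(Add(-208, 12, Rational(-19, 33)), 20058), Rational(1, 22265)) = Mul(Add(Rational(-6487, 33), 20058), Rational(1, 22265)) = Mul(Rational(655427, 33), Rational(1, 22265)) = Rational(655427, 734745)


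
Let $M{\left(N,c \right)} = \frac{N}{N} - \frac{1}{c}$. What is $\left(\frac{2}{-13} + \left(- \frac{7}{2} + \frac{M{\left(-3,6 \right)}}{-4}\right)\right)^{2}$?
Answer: $\frac{1452025}{97344} \approx 14.916$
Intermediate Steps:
$M{\left(N,c \right)} = 1 - \frac{1}{c}$
$\left(\frac{2}{-13} + \left(- \frac{7}{2} + \frac{M{\left(-3,6 \right)}}{-4}\right)\right)^{2} = \left(\frac{2}{-13} - \left(\frac{7}{2} - \frac{\frac{1}{6} \left(-1 + 6\right)}{-4}\right)\right)^{2} = \left(2 \left(- \frac{1}{13}\right) - \left(\frac{7}{2} - \frac{1}{6} \cdot 5 \left(- \frac{1}{4}\right)\right)\right)^{2} = \left(- \frac{2}{13} + \left(- \frac{7}{2} + \frac{5}{6} \left(- \frac{1}{4}\right)\right)\right)^{2} = \left(- \frac{2}{13} - \frac{89}{24}\right)^{2} = \left(- \frac{1205}{312}\right)^{2} = \frac{1452025}{97344}$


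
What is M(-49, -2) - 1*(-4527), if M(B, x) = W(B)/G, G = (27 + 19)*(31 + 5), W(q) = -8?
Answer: 937088/207 ≈ 4527.0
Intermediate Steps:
G = 1656 (G = 46*36 = 1656)
M(B, x) = -1/207 (M(B, x) = -8/1656 = -8*1/1656 = -1/207)
M(-49, -2) - 1*(-4527) = -1/207 - 1*(-4527) = -1/207 + 4527 = 937088/207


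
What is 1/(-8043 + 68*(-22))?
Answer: -1/9539 ≈ -0.00010483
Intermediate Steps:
1/(-8043 + 68*(-22)) = 1/(-8043 - 1496) = 1/(-9539) = -1/9539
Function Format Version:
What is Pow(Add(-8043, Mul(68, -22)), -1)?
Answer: Rational(-1, 9539) ≈ -0.00010483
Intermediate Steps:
Pow(Add(-8043, Mul(68, -22)), -1) = Pow(Add(-8043, -1496), -1) = Pow(-9539, -1) = Rational(-1, 9539)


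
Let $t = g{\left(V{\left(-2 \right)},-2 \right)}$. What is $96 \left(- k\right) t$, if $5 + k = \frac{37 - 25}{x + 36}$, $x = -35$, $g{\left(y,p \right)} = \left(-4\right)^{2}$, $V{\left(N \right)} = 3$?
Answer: $-10752$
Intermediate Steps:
$g{\left(y,p \right)} = 16$
$k = 7$ ($k = -5 + \frac{37 - 25}{-35 + 36} = -5 + \frac{12}{1} = -5 + 12 \cdot 1 = -5 + 12 = 7$)
$t = 16$
$96 \left(- k\right) t = 96 \left(\left(-1\right) 7\right) 16 = 96 \left(-7\right) 16 = \left(-672\right) 16 = -10752$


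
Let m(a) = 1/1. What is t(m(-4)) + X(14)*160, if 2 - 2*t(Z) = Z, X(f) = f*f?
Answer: 62721/2 ≈ 31361.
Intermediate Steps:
m(a) = 1
X(f) = f²
t(Z) = 1 - Z/2
t(m(-4)) + X(14)*160 = (1 - ½*1) + 14²*160 = (1 - ½) + 196*160 = ½ + 31360 = 62721/2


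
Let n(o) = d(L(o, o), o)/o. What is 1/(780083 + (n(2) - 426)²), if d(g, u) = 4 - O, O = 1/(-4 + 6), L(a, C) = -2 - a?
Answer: 16/15361137 ≈ 1.0416e-6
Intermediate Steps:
O = ½ (O = 1/2 = ½ ≈ 0.50000)
d(g, u) = 7/2 (d(g, u) = 4 - 1*½ = 4 - ½ = 7/2)
n(o) = 7/(2*o)
1/(780083 + (n(2) - 426)²) = 1/(780083 + ((7/2)/2 - 426)²) = 1/(780083 + ((7/2)*(½) - 426)²) = 1/(780083 + (7/4 - 426)²) = 1/(780083 + (-1697/4)²) = 1/(780083 + 2879809/16) = 1/(15361137/16) = 16/15361137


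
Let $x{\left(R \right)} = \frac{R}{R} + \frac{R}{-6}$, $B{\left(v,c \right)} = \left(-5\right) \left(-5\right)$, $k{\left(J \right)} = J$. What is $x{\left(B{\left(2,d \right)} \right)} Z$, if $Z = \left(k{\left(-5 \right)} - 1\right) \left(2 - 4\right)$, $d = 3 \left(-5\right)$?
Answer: $-38$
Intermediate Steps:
$d = -15$
$B{\left(v,c \right)} = 25$
$x{\left(R \right)} = 1 - \frac{R}{6}$ ($x{\left(R \right)} = 1 + R \left(- \frac{1}{6}\right) = 1 - \frac{R}{6}$)
$Z = 12$ ($Z = \left(-5 - 1\right) \left(2 - 4\right) = \left(-6\right) \left(-2\right) = 12$)
$x{\left(B{\left(2,d \right)} \right)} Z = \left(1 - \frac{25}{6}\right) 12 = \left(- \frac{19}{6}\right) 12 = -38$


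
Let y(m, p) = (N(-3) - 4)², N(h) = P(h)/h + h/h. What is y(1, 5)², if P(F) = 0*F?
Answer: 81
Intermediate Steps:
P(F) = 0
N(h) = 1 (N(h) = 0/h + h/h = 0 + 1 = 1)
y(m, p) = 9 (y(m, p) = (1 - 4)² = (-3)² = 9)
y(1, 5)² = 9² = 81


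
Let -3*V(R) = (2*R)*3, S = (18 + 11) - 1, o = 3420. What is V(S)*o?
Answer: -191520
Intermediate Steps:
S = 28 (S = 29 - 1 = 28)
V(R) = -2*R (V(R) = -2*R*3/3 = -2*R)
V(S)*o = -2*28*3420 = -56*3420 = -191520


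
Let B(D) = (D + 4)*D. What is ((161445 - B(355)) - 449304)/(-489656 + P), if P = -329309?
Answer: 415304/818965 ≈ 0.50711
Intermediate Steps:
B(D) = D*(4 + D) (B(D) = (4 + D)*D = D*(4 + D))
((161445 - B(355)) - 449304)/(-489656 + P) = ((161445 - 355*(4 + 355)) - 449304)/(-489656 - 329309) = ((161445 - 355*359) - 449304)/(-818965) = ((161445 - 1*127445) - 449304)*(-1/818965) = ((161445 - 127445) - 449304)*(-1/818965) = (34000 - 449304)*(-1/818965) = -415304*(-1/818965) = 415304/818965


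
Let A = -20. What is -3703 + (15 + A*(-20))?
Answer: -3288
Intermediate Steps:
-3703 + (15 + A*(-20)) = -3703 + (15 - 20*(-20)) = -3703 + (15 + 400) = -3703 + 415 = -3288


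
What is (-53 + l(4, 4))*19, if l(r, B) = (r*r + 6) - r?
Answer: -665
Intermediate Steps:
l(r, B) = 6 + r² - r (l(r, B) = (r² + 6) - r = (6 + r²) - r = 6 + r² - r)
(-53 + l(4, 4))*19 = (-53 + (6 + 4² - 1*4))*19 = (-53 + (6 + 16 - 4))*19 = (-53 + 18)*19 = -35*19 = -665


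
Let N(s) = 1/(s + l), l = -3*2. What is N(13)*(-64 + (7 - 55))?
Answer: -16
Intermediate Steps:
l = -6
N(s) = 1/(-6 + s) (N(s) = 1/(s - 6) = 1/(-6 + s))
N(13)*(-64 + (7 - 55)) = (-64 + (7 - 55))/(-6 + 13) = (-64 - 48)/7 = (1/7)*(-112) = -16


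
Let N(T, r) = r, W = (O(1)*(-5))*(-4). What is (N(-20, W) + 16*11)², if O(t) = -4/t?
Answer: 9216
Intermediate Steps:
W = -80 (W = (-4/1*(-5))*(-4) = (-4*1*(-5))*(-4) = -4*(-5)*(-4) = 20*(-4) = -80)
(N(-20, W) + 16*11)² = (-80 + 16*11)² = (-80 + 176)² = 96² = 9216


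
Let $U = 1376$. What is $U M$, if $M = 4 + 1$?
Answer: $6880$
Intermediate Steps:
$M = 5$
$U M = 1376 \cdot 5 = 6880$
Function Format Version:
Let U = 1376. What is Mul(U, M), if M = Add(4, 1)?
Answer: 6880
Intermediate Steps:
M = 5
Mul(U, M) = Mul(1376, 5) = 6880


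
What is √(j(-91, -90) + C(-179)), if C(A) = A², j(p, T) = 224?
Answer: 3*√3585 ≈ 179.62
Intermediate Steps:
√(j(-91, -90) + C(-179)) = √(224 + (-179)²) = √(224 + 32041) = √32265 = 3*√3585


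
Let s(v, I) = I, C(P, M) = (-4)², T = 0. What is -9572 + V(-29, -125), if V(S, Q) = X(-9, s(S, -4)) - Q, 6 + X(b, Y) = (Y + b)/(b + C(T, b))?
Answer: -66184/7 ≈ -9454.9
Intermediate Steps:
C(P, M) = 16
X(b, Y) = -6 + (Y + b)/(16 + b) (X(b, Y) = -6 + (Y + b)/(b + 16) = -6 + (Y + b)/(16 + b))
V(S, Q) = -55/7 - Q (V(S, Q) = (-96 - 4 - 5*(-9))/(16 - 9) - Q = (-96 - 4 + 45)/7 - Q = (⅐)*(-55) - Q = -55/7 - Q)
-9572 + V(-29, -125) = -9572 + (-55/7 - 1*(-125)) = -9572 + (-55/7 + 125) = -9572 + 820/7 = -66184/7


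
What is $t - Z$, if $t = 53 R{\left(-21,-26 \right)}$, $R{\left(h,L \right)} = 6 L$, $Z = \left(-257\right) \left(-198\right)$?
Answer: $-59154$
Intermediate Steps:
$Z = 50886$
$t = -8268$ ($t = 53 \cdot 6 \left(-26\right) = 53 \left(-156\right) = -8268$)
$t - Z = -8268 - 50886 = -59154$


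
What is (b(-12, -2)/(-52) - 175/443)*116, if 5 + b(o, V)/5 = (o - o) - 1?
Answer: 121510/5759 ≈ 21.099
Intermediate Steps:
b(o, V) = -30 (b(o, V) = -25 + 5*((o - o) - 1) = -25 + 5*(0 - 1) = -25 + 5*(-1) = -25 - 5 = -30)
(b(-12, -2)/(-52) - 175/443)*116 = (-30/(-52) - 175/443)*116 = (-30*(-1/52) - 175*1/443)*116 = (15/26 - 175/443)*116 = (2095/11518)*116 = 121510/5759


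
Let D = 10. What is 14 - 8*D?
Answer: -66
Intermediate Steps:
14 - 8*D = 14 - 8*10 = 14 - 80 = -66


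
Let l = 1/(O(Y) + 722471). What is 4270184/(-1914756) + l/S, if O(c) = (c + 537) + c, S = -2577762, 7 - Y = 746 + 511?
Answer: -660917067823347035/296356063606827048 ≈ -2.2301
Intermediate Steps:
Y = -1250 (Y = 7 - (746 + 511) = 7 - 1*1257 = 7 - 1257 = -1250)
O(c) = 537 + 2*c (O(c) = (537 + c) + c = 537 + 2*c)
l = 1/720508 (l = 1/((537 + 2*(-1250)) + 722471) = 1/((537 - 2500) + 722471) = 1/(-1963 + 722471) = 1/720508 ≈ 1.3879e-6)
4270184/(-1914756) + l/S = 4270184/(-1914756) + (1/720508)/(-2577762) = 4270184*(-1/1914756) + (1/720508)*(-1/2577762) = -1067546/478689 - 1/1857298143096 = -660917067823347035/296356063606827048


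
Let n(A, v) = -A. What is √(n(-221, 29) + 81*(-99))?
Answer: I*√7798 ≈ 88.306*I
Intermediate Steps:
√(n(-221, 29) + 81*(-99)) = √(-1*(-221) + 81*(-99)) = √(221 - 8019) = √(-7798) = I*√7798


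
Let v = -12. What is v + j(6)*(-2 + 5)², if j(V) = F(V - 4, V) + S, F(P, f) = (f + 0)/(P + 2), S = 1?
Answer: 21/2 ≈ 10.500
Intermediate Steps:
F(P, f) = f/(2 + P)
j(V) = 1 + V/(-2 + V) (j(V) = V/(2 + (V - 4)) + 1 = V/(2 + (-4 + V)) + 1 = V/(-2 + V) + 1 = 1 + V/(-2 + V))
v + j(6)*(-2 + 5)² = -12 + (2*(-1 + 6)/(-2 + 6))*(-2 + 5)² = -12 + (2*5/4)*3² = -12 + (2*(¼)*5)*9 = -12 + (5/2)*9 = -12 + 45/2 = 21/2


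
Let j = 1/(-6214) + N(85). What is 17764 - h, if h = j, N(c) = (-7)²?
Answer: 110081011/6214 ≈ 17715.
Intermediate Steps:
N(c) = 49
j = 304485/6214 (j = 1/(-6214) + 49 = -1/6214 + 49 = 304485/6214 ≈ 49.000)
h = 304485/6214 ≈ 49.000
17764 - h = 17764 - 1*304485/6214 = 17764 - 304485/6214 = 110081011/6214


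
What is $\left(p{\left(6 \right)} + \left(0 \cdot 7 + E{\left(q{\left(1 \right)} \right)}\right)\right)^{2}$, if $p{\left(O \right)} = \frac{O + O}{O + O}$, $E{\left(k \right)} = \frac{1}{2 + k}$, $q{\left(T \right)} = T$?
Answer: $\frac{16}{9} \approx 1.7778$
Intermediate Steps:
$p{\left(O \right)} = 1$ ($p{\left(O \right)} = \frac{2 O}{2 O} = 2 O \frac{1}{2 O} = 1$)
$\left(p{\left(6 \right)} + \left(0 \cdot 7 + E{\left(q{\left(1 \right)} \right)}\right)\right)^{2} = \left(1 + \left(0 \cdot 7 + \frac{1}{2 + 1}\right)\right)^{2} = \left(1 + \left(0 + \frac{1}{3}\right)\right)^{2} = \left(1 + \frac{1}{3}\right)^{2} = \left(\frac{4}{3}\right)^{2} = \frac{16}{9}$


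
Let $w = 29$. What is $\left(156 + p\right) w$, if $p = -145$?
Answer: $319$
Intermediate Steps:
$\left(156 + p\right) w = \left(156 - 145\right) 29 = 11 \cdot 29 = 319$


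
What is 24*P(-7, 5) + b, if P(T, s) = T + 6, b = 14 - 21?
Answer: -31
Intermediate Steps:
b = -7
P(T, s) = 6 + T
24*P(-7, 5) + b = 24*(6 - 7) - 7 = 24*(-1) - 7 = -24 - 7 = -31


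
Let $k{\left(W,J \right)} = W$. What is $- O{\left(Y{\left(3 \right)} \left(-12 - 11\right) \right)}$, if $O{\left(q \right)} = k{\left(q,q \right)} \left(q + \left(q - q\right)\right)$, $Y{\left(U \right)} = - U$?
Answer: $-4761$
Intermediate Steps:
$O{\left(q \right)} = q^{2}$ ($O{\left(q \right)} = q \left(q + \left(q - q\right)\right) = q \left(q + 0\right) = q q = q^{2}$)
$- O{\left(Y{\left(3 \right)} \left(-12 - 11\right) \right)} = - \left(\left(-1\right) 3 \left(-12 - 11\right)\right)^{2} = - \left(\left(-3\right) \left(-23\right)\right)^{2} = - 69^{2} = \left(-1\right) 4761 = -4761$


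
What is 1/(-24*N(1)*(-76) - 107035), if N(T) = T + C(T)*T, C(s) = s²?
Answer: -1/103387 ≈ -9.6724e-6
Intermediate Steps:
N(T) = T + T³ (N(T) = T + T²*T = T + T³)
1/(-24*N(1)*(-76) - 107035) = 1/(-24*(1 + 1³)*(-76) - 107035) = 1/(-24*(1 + 1)*(-76) - 107035) = 1/(-24*2*(-76) - 107035) = 1/(-48*(-76) - 107035) = 1/(3648 - 107035) = 1/(-103387) = -1/103387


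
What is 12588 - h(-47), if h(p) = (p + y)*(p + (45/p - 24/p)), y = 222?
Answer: 981886/47 ≈ 20891.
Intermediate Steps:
h(p) = (222 + p)*(p + 21/p) (h(p) = (p + 222)*(p + (45/p - 24/p)) = (222 + p)*(p + 21/p))
12588 - h(-47) = 12588 - (21 + (-47)² + 222*(-47) + 4662/(-47)) = 12588 - (21 + 2209 - 10434 + 4662*(-1/47)) = 12588 - (21 + 2209 - 10434 - 4662/47) = 12588 - 1*(-390250/47) = 12588 + 390250/47 = 981886/47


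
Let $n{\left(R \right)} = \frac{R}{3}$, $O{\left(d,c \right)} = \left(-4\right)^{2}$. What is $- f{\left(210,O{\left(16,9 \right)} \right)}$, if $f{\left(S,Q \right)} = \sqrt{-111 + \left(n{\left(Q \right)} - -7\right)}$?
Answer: $- \frac{2 i \sqrt{222}}{3} \approx - 9.9331 i$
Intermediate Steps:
$O{\left(d,c \right)} = 16$
$n{\left(R \right)} = \frac{R}{3}$ ($n{\left(R \right)} = R \frac{1}{3} = \frac{R}{3}$)
$f{\left(S,Q \right)} = \sqrt{-104 + \frac{Q}{3}}$ ($f{\left(S,Q \right)} = \sqrt{-111 + \left(\frac{Q}{3} - -7\right)} = \sqrt{-111 + \left(\frac{Q}{3} + 7\right)} = \sqrt{-111 + \left(7 + \frac{Q}{3}\right)} = \sqrt{-104 + \frac{Q}{3}}$)
$- f{\left(210,O{\left(16,9 \right)} \right)} = - \frac{\sqrt{-936 + 3 \cdot 16}}{3} = - \frac{\sqrt{-936 + 48}}{3} = - \frac{\sqrt{-888}}{3} = - \frac{2 i \sqrt{222}}{3}$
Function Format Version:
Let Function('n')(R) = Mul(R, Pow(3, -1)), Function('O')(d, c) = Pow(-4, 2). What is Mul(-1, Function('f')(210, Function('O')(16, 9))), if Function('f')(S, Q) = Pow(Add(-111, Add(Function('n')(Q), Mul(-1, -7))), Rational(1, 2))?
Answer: Mul(Rational(-2, 3), I, Pow(222, Rational(1, 2))) ≈ Mul(-9.9331, I)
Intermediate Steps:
Function('O')(d, c) = 16
Function('n')(R) = Mul(Rational(1, 3), R) (Function('n')(R) = Mul(R, Rational(1, 3)) = Mul(Rational(1, 3), R))
Function('f')(S, Q) = Pow(Add(-104, Mul(Rational(1, 3), Q)), Rational(1, 2)) (Function('f')(S, Q) = Pow(Add(-111, Add(Mul(Rational(1, 3), Q), Mul(-1, -7))), Rational(1, 2)) = Pow(Add(-111, Add(Mul(Rational(1, 3), Q), 7)), Rational(1, 2)) = Pow(Add(-111, Add(7, Mul(Rational(1, 3), Q))), Rational(1, 2)) = Pow(Add(-104, Mul(Rational(1, 3), Q)), Rational(1, 2)))
Mul(-1, Function('f')(210, Function('O')(16, 9))) = Mul(-1, Mul(Rational(1, 3), Pow(Add(-936, Mul(3, 16)), Rational(1, 2)))) = Mul(-1, Mul(Rational(1, 3), Pow(Add(-936, 48), Rational(1, 2)))) = Mul(-1, Mul(Rational(1, 3), Pow(-888, Rational(1, 2)))) = Mul(-1, Mul(Rational(1, 3), Mul(2, I, Pow(222, Rational(1, 2))))) = Mul(-1, Mul(Rational(2, 3), I, Pow(222, Rational(1, 2)))) = Mul(Rational(-2, 3), I, Pow(222, Rational(1, 2)))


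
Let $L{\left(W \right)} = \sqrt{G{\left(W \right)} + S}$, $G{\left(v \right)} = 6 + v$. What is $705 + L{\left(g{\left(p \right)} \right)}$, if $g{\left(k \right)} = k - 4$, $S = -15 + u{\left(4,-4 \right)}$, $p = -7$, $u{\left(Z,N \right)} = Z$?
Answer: $705 + 4 i \approx 705.0 + 4.0 i$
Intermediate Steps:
$S = -11$ ($S = -15 + 4 = -11$)
$g{\left(k \right)} = -4 + k$ ($g{\left(k \right)} = k - 4 = -4 + k$)
$L{\left(W \right)} = \sqrt{-5 + W}$ ($L{\left(W \right)} = \sqrt{\left(6 + W\right) - 11} = \sqrt{-5 + W}$)
$705 + L{\left(g{\left(p \right)} \right)} = 705 + \sqrt{-5 - 11} = 705 + \sqrt{-16} = 705 + 4 i$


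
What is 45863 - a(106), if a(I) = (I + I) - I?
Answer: 45757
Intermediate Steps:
a(I) = I (a(I) = 2*I - I = I)
45863 - a(106) = 45863 - 1*106 = 45863 - 106 = 45757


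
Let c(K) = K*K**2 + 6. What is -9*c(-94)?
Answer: 7475202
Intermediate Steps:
c(K) = 6 + K**3 (c(K) = K**3 + 6 = 6 + K**3)
-9*c(-94) = -9*(6 + (-94)**3) = -9*(6 - 830584) = -9*(-830578) = 7475202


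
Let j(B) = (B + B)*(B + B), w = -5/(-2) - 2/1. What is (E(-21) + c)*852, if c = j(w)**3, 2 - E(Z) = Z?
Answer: 20448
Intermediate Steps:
w = 1/2 (w = -5*(-1/2) - 2*1 = 5/2 - 2 = 1/2 ≈ 0.50000)
E(Z) = 2 - Z
j(B) = 4*B**2 (j(B) = (2*B)*(2*B) = 4*B**2)
c = 1 (c = (4*(1/2)**2)**3 = (4*(1/4))**3 = 1**3 = 1)
(E(-21) + c)*852 = ((2 - 1*(-21)) + 1)*852 = ((2 + 21) + 1)*852 = (23 + 1)*852 = 24*852 = 20448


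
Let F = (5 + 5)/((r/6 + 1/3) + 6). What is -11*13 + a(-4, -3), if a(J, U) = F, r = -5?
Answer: -1553/11 ≈ -141.18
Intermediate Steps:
F = 20/11 (F = (5 + 5)/((-5/6 + 1/3) + 6) = 10/((-5*1/6 + 1*(1/3)) + 6) = 10/((-5/6 + 1/3) + 6) = 10/(-1/2 + 6) = 10/(11/2) = 10*(2/11) = 20/11 ≈ 1.8182)
a(J, U) = 20/11
-11*13 + a(-4, -3) = -11*13 + 20/11 = -143 + 20/11 = -1553/11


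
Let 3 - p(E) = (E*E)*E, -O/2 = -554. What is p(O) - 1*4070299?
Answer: -1364322008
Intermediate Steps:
O = 1108 (O = -2*(-554) = 1108)
p(E) = 3 - E**3 (p(E) = 3 - E*E*E = 3 - E**2*E = 3 - E**3)
p(O) - 1*4070299 = (3 - 1*1108**3) - 1*4070299 = (3 - 1*1360251712) - 4070299 = (3 - 1360251712) - 4070299 = -1360251709 - 4070299 = -1364322008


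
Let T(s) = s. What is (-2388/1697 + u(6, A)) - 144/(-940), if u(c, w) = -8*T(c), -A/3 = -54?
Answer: -19642248/398795 ≈ -49.254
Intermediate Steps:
A = 162 (A = -3*(-54) = 162)
u(c, w) = -8*c
(-2388/1697 + u(6, A)) - 144/(-940) = (-2388/1697 - 8*6) - 144/(-940) = (-2388*1/1697 - 48) - 144*(-1/940) = (-2388/1697 - 48) + 36/235 = -83844/1697 + 36/235 = -19642248/398795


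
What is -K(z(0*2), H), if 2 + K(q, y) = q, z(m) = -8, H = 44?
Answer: 10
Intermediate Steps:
K(q, y) = -2 + q
-K(z(0*2), H) = -(-2 - 8) = -1*(-10) = 10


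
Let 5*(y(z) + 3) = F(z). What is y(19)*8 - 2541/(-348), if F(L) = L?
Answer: 7947/580 ≈ 13.702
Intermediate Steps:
y(z) = -3 + z/5
y(19)*8 - 2541/(-348) = (-3 + (⅕)*19)*8 - 2541/(-348) = (-3 + 19/5)*8 - 2541*(-1/348) = (⅘)*8 + 847/116 = 32/5 + 847/116 = 7947/580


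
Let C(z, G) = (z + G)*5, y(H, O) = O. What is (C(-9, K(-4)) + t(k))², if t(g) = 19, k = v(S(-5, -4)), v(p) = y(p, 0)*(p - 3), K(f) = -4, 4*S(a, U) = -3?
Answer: 2116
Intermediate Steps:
S(a, U) = -¾ (S(a, U) = (¼)*(-3) = -¾)
v(p) = 0 (v(p) = 0*(p - 3) = 0*(-3 + p) = 0)
C(z, G) = 5*G + 5*z (C(z, G) = (G + z)*5 = 5*G + 5*z)
k = 0
(C(-9, K(-4)) + t(k))² = ((5*(-4) + 5*(-9)) + 19)² = ((-20 - 45) + 19)² = (-65 + 19)² = (-46)² = 2116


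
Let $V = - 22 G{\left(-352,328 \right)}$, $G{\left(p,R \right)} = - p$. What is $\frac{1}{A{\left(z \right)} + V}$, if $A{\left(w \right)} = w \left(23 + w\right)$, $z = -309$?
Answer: $\frac{1}{80630} \approx 1.2402 \cdot 10^{-5}$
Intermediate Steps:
$V = -7744$ ($V = - 22 \left(\left(-1\right) \left(-352\right)\right) = \left(-22\right) 352 = -7744$)
$\frac{1}{A{\left(z \right)} + V} = \frac{1}{- 309 \left(23 - 309\right) - 7744} = \frac{1}{\left(-309\right) \left(-286\right) - 7744} = \frac{1}{88374 - 7744} = \frac{1}{80630}$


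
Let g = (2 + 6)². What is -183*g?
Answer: -11712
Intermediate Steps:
g = 64 (g = 8² = 64)
-183*g = -183*64 = -11712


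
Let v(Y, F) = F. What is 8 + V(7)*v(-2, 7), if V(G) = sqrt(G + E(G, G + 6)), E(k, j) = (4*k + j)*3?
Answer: 8 + 7*sqrt(130) ≈ 87.812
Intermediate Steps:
E(k, j) = 3*j + 12*k (E(k, j) = (j + 4*k)*3 = 3*j + 12*k)
V(G) = sqrt(18 + 16*G) (V(G) = sqrt(G + (3*(G + 6) + 12*G)) = sqrt(G + (3*(6 + G) + 12*G)) = sqrt(G + ((18 + 3*G) + 12*G)) = sqrt(G + (18 + 15*G)) = sqrt(18 + 16*G))
8 + V(7)*v(-2, 7) = 8 + sqrt(18 + 16*7)*7 = 8 + sqrt(18 + 112)*7 = 8 + sqrt(130)*7 = 8 + 7*sqrt(130)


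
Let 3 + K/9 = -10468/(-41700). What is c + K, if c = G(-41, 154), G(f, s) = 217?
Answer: 668101/3475 ≈ 192.26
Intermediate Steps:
c = 217
K = -85974/3475 (K = -27 + 9*(-10468/(-41700)) = -27 + 9*(-10468*(-1/41700)) = -27 + 9*(2617/10425) = -27 + 7851/3475 = -85974/3475 ≈ -24.741)
c + K = 217 - 85974/3475 = 668101/3475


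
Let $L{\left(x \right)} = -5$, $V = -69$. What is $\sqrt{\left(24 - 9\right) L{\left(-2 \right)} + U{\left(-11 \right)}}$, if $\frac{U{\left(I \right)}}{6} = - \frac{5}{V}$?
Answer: $\frac{7 i \sqrt{805}}{23} \approx 8.6351 i$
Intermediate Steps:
$U{\left(I \right)} = \frac{10}{23}$ ($U{\left(I \right)} = 6 \left(- \frac{5}{-69}\right) = 6 \left(\left(-5\right) \left(- \frac{1}{69}\right)\right) = 6 \cdot \frac{5}{69} = \frac{10}{23}$)
$\sqrt{\left(24 - 9\right) L{\left(-2 \right)} + U{\left(-11 \right)}} = \sqrt{\left(24 - 9\right) \left(-5\right) + \frac{10}{23}} = \sqrt{15 \left(-5\right) + \frac{10}{23}} = \sqrt{-75 + \frac{10}{23}} = \sqrt{- \frac{1715}{23}} = \frac{7 i \sqrt{805}}{23}$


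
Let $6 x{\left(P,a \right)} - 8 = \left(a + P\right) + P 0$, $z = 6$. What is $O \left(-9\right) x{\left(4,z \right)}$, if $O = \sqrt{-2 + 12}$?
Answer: $- 27 \sqrt{10} \approx -85.381$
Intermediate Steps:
$x{\left(P,a \right)} = \frac{4}{3} + \frac{P}{6} + \frac{a}{6}$ ($x{\left(P,a \right)} = \frac{4}{3} + \frac{\left(a + P\right) + P 0}{6} = \frac{4}{3} + \frac{\left(P + a\right) + 0}{6} = \frac{4}{3} + \frac{P + a}{6} = \frac{4}{3} + \left(\frac{P}{6} + \frac{a}{6}\right) = \frac{4}{3} + \frac{P}{6} + \frac{a}{6}$)
$O = \sqrt{10} \approx 3.1623$
$O \left(-9\right) x{\left(4,z \right)} = \sqrt{10} \left(-9\right) \left(\frac{4}{3} + \frac{1}{6} \cdot 4 + \frac{1}{6} \cdot 6\right) = - 9 \sqrt{10} \left(\frac{4}{3} + \frac{2}{3} + 1\right) = - 9 \sqrt{10} \cdot 3 = - 27 \sqrt{10}$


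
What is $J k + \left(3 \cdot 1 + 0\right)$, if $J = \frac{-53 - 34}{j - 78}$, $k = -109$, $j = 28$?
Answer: $- \frac{9333}{50} \approx -186.66$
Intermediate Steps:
$J = \frac{87}{50}$ ($J = \frac{-53 - 34}{28 - 78} = - \frac{87}{-50} = \left(-87\right) \left(- \frac{1}{50}\right) = \frac{87}{50} \approx 1.74$)
$J k + \left(3 \cdot 1 + 0\right) = \frac{87}{50} \left(-109\right) + \left(3 \cdot 1 + 0\right) = - \frac{9483}{50} + \left(3 + 0\right) = - \frac{9483}{50} + 3 = - \frac{9333}{50}$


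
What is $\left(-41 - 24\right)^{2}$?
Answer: $4225$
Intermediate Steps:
$\left(-41 - 24\right)^{2} = \left(-65\right)^{2} = 4225$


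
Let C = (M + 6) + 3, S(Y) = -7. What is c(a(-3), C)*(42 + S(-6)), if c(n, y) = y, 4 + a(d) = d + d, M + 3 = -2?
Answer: 140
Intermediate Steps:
M = -5 (M = -3 - 2 = -5)
C = 4 (C = (-5 + 6) + 3 = 1 + 3 = 4)
a(d) = -4 + 2*d (a(d) = -4 + (d + d) = -4 + 2*d)
c(a(-3), C)*(42 + S(-6)) = 4*(42 - 7) = 4*35 = 140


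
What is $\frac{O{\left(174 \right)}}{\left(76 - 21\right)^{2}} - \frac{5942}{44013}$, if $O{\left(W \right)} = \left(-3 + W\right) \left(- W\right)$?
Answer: $- \frac{1327537352}{133139325} \approx -9.971$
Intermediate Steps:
$O{\left(W \right)} = - W \left(-3 + W\right)$
$\frac{O{\left(174 \right)}}{\left(76 - 21\right)^{2}} - \frac{5942}{44013} = \frac{174 \left(3 - 174\right)}{\left(76 - 21\right)^{2}} - \frac{5942}{44013} = \frac{174 \left(3 - 174\right)}{55^{2}} - \frac{5942}{44013} = \frac{174 \left(-171\right)}{3025} - \frac{5942}{44013} = \left(-29754\right) \frac{1}{3025} - \frac{5942}{44013} = - \frac{29754}{3025} - \frac{5942}{44013} = - \frac{1327537352}{133139325}$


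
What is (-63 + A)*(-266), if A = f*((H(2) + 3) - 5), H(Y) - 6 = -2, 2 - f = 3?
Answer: 17290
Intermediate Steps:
f = -1 (f = 2 - 1*3 = 2 - 3 = -1)
H(Y) = 4 (H(Y) = 6 - 2 = 4)
A = -2 (A = -((4 + 3) - 5) = -(7 - 5) = -1*2 = -2)
(-63 + A)*(-266) = (-63 - 2)*(-266) = -65*(-266) = 17290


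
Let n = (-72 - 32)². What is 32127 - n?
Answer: 21311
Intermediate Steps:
n = 10816 (n = (-104)² = 10816)
32127 - n = 32127 - 1*10816 = 32127 - 10816 = 21311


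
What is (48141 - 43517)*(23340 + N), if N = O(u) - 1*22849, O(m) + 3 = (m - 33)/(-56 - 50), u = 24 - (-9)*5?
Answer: 119511904/53 ≈ 2.2549e+6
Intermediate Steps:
u = 69 (u = 24 - 1*(-45) = 24 + 45 = 69)
O(m) = -285/106 - m/106 (O(m) = -3 + (m - 33)/(-56 - 50) = -3 + (-33 + m)/(-106) = -3 + (-33 + m)*(-1/106) = -3 + (33/106 - m/106) = -285/106 - m/106)
N = -1211174/53 (N = (-285/106 - 1/106*69) - 1*22849 = (-285/106 - 69/106) - 22849 = -177/53 - 22849 = -1211174/53 ≈ -22852.)
(48141 - 43517)*(23340 + N) = (48141 - 43517)*(23340 - 1211174/53) = 4624*(25846/53) = 119511904/53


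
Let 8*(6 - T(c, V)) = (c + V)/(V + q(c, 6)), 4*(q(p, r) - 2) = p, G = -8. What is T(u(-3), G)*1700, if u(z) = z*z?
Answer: 30770/3 ≈ 10257.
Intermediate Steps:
u(z) = z²
q(p, r) = 2 + p/4
T(c, V) = 6 - (V + c)/(8*(2 + V + c/4)) (T(c, V) = 6 - (c + V)/(8*(V + (2 + c/4))) = 6 - (V + c)/(8*(2 + V + c/4)))
T(u(-3), G)*1700 = ((96 + 11*(-3)² + 47*(-8))/(2*(8 + (-3)² + 4*(-8))))*1700 = ((96 + 11*9 - 376)/(2*(8 + 9 - 32)))*1700 = ((½)*(96 + 99 - 376)/(-15))*1700 = ((½)*(-1/15)*(-181))*1700 = (181/30)*1700 = 30770/3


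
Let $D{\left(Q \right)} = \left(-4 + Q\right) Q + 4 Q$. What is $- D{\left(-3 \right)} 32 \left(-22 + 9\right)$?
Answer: $3744$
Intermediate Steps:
$D{\left(Q \right)} = 4 Q + Q \left(-4 + Q\right)$ ($D{\left(Q \right)} = Q \left(-4 + Q\right) + 4 Q = 4 Q + Q \left(-4 + Q\right)$)
$- D{\left(-3 \right)} 32 \left(-22 + 9\right) = - \left(-3\right)^{2} \cdot 32 \left(-22 + 9\right) = - 9 \cdot 32 \left(-13\right) = - 288 \left(-13\right) = \left(-1\right) \left(-3744\right) = 3744$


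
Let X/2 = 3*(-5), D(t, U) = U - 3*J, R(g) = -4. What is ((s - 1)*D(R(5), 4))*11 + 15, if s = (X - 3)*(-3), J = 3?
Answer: -5375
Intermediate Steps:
D(t, U) = -9 + U (D(t, U) = U - 3*3 = U - 9 = -9 + U)
X = -30 (X = 2*(3*(-5)) = 2*(-15) = -30)
s = 99 (s = (-30 - 3)*(-3) = -33*(-3) = 99)
((s - 1)*D(R(5), 4))*11 + 15 = ((99 - 1)*(-9 + 4))*11 + 15 = (98*(-5))*11 + 15 = -490*11 + 15 = -5390 + 15 = -5375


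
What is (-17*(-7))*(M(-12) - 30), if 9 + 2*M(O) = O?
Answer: -9639/2 ≈ -4819.5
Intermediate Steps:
M(O) = -9/2 + O/2
(-17*(-7))*(M(-12) - 30) = (-17*(-7))*((-9/2 + (1/2)*(-12)) - 30) = 119*((-9/2 - 6) - 30) = 119*(-21/2 - 30) = 119*(-81/2) = -9639/2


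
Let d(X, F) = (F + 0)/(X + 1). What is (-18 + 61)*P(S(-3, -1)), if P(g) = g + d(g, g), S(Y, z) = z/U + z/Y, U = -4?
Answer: 9331/228 ≈ 40.925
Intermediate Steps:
d(X, F) = F/(1 + X)
S(Y, z) = -z/4 + z/Y (S(Y, z) = z/(-4) + z/Y = z*(-1/4) + z/Y = -z/4 + z/Y)
P(g) = g + g/(1 + g)
(-18 + 61)*P(S(-3, -1)) = (-18 + 61)*((-1/4*(-1) - 1/(-3))*(2 + (-1/4*(-1) - 1/(-3)))/(1 + (-1/4*(-1) - 1/(-3)))) = 43*((1/4 - 1*(-1/3))*(2 + (1/4 - 1*(-1/3)))/(1 + (1/4 - 1*(-1/3)))) = 43*((1/4 + 1/3)*(2 + (1/4 + 1/3))/(1 + (1/4 + 1/3))) = 43*(7*(2 + 7/12)/(12*(1 + 7/12))) = 43*((7/12)*(31/12)/(19/12)) = 43*((7/12)*(12/19)*(31/12)) = 43*(217/228) = 9331/228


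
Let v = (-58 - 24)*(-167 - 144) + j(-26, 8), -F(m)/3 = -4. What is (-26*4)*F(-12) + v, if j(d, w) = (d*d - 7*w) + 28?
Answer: 24902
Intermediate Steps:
F(m) = 12 (F(m) = -3*(-4) = 12)
j(d, w) = 28 + d² - 7*w (j(d, w) = (d² - 7*w) + 28 = 28 + d² - 7*w)
v = 26150 (v = (-58 - 24)*(-167 - 144) + (28 + (-26)² - 7*8) = -82*(-311) + (28 + 676 - 56) = 25502 + 648 = 26150)
(-26*4)*F(-12) + v = -26*4*12 + 26150 = -104*12 + 26150 = -1248 + 26150 = 24902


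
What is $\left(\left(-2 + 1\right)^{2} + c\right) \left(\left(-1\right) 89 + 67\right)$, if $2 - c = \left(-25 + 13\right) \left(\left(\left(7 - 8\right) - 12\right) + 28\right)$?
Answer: $-4026$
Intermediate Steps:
$c = 182$ ($c = 2 - \left(-25 + 13\right) \left(\left(\left(7 - 8\right) - 12\right) + 28\right) = 2 - - 12 \left(\left(-1 - 12\right) + 28\right) = 2 - - 12 \left(-13 + 28\right) = 2 - \left(-12\right) 15 = 2 - -180 = 2 + 180 = 182$)
$\left(\left(-2 + 1\right)^{2} + c\right) \left(\left(-1\right) 89 + 67\right) = \left(\left(-2 + 1\right)^{2} + 182\right) \left(\left(-1\right) 89 + 67\right) = \left(\left(-1\right)^{2} + 182\right) \left(-89 + 67\right) = \left(1 + 182\right) \left(-22\right) = 183 \left(-22\right) = -4026$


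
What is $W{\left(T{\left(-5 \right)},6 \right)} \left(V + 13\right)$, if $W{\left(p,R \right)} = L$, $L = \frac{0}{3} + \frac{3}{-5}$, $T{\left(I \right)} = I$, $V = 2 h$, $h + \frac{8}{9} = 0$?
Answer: $- \frac{101}{15} \approx -6.7333$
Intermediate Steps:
$h = - \frac{8}{9}$ ($h = - \frac{8}{9} + 0 = - \frac{8}{9} \approx -0.88889$)
$V = - \frac{16}{9}$ ($V = 2 \left(- \frac{8}{9}\right) = - \frac{16}{9} \approx -1.7778$)
$L = - \frac{3}{5}$ ($L = 0 \cdot \frac{1}{3} + 3 \left(- \frac{1}{5}\right) = 0 - \frac{3}{5} = - \frac{3}{5} \approx -0.6$)
$W{\left(p,R \right)} = - \frac{3}{5}$
$W{\left(T{\left(-5 \right)},6 \right)} \left(V + 13\right) = - \frac{3 \left(- \frac{16}{9} + 13\right)}{5} = \left(- \frac{3}{5}\right) \frac{101}{9} = - \frac{101}{15}$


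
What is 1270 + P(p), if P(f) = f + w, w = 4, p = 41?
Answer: 1315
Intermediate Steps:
P(f) = 4 + f (P(f) = f + 4 = 4 + f)
1270 + P(p) = 1270 + (4 + 41) = 1270 + 45 = 1315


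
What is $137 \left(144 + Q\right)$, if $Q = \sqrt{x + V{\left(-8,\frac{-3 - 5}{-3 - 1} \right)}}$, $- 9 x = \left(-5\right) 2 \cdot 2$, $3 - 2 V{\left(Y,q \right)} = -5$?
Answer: $19728 + \frac{274 \sqrt{14}}{3} \approx 20070.0$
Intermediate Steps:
$V{\left(Y,q \right)} = 4$ ($V{\left(Y,q \right)} = \frac{3}{2} - - \frac{5}{2} = \frac{3}{2} + \frac{5}{2} = 4$)
$x = \frac{20}{9}$ ($x = - \frac{\left(-5\right) 2 \cdot 2}{9} = - \frac{\left(-10\right) 2}{9} = \left(- \frac{1}{9}\right) \left(-20\right) = \frac{20}{9} \approx 2.2222$)
$Q = \frac{2 \sqrt{14}}{3}$ ($Q = \sqrt{\frac{20}{9} + 4} = \sqrt{\frac{56}{9}} = \frac{2 \sqrt{14}}{3} \approx 2.4944$)
$137 \left(144 + Q\right) = 137 \left(144 + \frac{2 \sqrt{14}}{3}\right) = 19728 + \frac{274 \sqrt{14}}{3}$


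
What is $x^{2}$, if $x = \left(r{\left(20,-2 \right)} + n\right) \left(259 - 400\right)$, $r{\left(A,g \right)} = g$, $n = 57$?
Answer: $60140025$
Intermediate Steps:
$x = -7755$ ($x = \left(-2 + 57\right) \left(259 - 400\right) = 55 \left(-141\right) = -7755$)
$x^{2} = \left(-7755\right)^{2} = 60140025$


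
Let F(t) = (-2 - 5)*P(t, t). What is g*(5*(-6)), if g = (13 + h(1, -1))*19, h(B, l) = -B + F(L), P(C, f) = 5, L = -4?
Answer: 13110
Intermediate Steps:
F(t) = -35 (F(t) = (-2 - 5)*5 = -7*5 = -35)
h(B, l) = -35 - B (h(B, l) = -B - 35 = -35 - B)
g = -437 (g = (13 + (-35 - 1*1))*19 = (13 + (-35 - 1))*19 = (13 - 36)*19 = -23*19 = -437)
g*(5*(-6)) = -2185*(-6) = -437*(-30) = 13110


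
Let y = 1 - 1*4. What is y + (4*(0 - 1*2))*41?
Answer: -331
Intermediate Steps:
y = -3 (y = 1 - 4 = -3)
y + (4*(0 - 1*2))*41 = -3 + (4*(0 - 1*2))*41 = -3 + (4*(0 - 2))*41 = -3 + (4*(-2))*41 = -3 - 8*41 = -3 - 328 = -331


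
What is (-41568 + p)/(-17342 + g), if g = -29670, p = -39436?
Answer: 2893/1679 ≈ 1.7230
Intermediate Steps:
(-41568 + p)/(-17342 + g) = (-41568 - 39436)/(-17342 - 29670) = -81004/(-47012) = -81004*(-1/47012) = 2893/1679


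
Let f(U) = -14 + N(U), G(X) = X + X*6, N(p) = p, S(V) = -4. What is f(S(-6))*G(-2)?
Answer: 252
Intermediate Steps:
G(X) = 7*X (G(X) = X + 6*X = 7*X)
f(U) = -14 + U
f(S(-6))*G(-2) = (-14 - 4)*(7*(-2)) = -18*(-14) = 252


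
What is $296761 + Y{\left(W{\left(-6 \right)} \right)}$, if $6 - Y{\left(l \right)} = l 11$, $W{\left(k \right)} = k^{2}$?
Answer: $296371$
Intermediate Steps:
$Y{\left(l \right)} = 6 - 11 l$ ($Y{\left(l \right)} = 6 - l 11 = 6 - 11 l$)
$296761 + Y{\left(W{\left(-6 \right)} \right)} = 296761 + \left(6 - 11 \left(-6\right)^{2}\right) = 296761 + \left(6 - 396\right) = 296761 - 390 = 296371$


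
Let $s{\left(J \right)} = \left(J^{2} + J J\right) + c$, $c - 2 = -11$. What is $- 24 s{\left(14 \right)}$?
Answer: $-9192$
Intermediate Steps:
$c = -9$ ($c = 2 - 11 = -9$)
$s{\left(J \right)} = -9 + 2 J^{2}$ ($s{\left(J \right)} = \left(J^{2} + J J\right) - 9 = \left(J^{2} + J^{2}\right) - 9 = 2 J^{2} - 9 = -9 + 2 J^{2}$)
$- 24 s{\left(14 \right)} = - 24 \left(-9 + 2 \cdot 14^{2}\right) = - 24 \left(-9 + 2 \cdot 196\right) = - 24 \left(-9 + 392\right) = \left(-24\right) 383 = -9192$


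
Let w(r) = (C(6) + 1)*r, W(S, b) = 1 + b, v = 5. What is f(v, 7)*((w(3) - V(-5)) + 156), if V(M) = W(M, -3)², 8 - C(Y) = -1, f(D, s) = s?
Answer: 1274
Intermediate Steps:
C(Y) = 9 (C(Y) = 8 - 1*(-1) = 8 + 1 = 9)
V(M) = 4 (V(M) = (1 - 3)² = (-2)² = 4)
w(r) = 10*r (w(r) = (9 + 1)*r = 10*r)
f(v, 7)*((w(3) - V(-5)) + 156) = 7*((10*3 - 1*4) + 156) = 7*((30 - 4) + 156) = 7*(26 + 156) = 7*182 = 1274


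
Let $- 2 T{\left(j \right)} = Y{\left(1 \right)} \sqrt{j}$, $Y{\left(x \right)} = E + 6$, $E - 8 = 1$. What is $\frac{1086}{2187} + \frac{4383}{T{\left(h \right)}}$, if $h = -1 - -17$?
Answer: $- \frac{1061449}{7290} \approx -145.6$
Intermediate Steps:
$E = 9$ ($E = 8 + 1 = 9$)
$h = 16$ ($h = -1 + 17 = 16$)
$Y{\left(x \right)} = 15$ ($Y{\left(x \right)} = 9 + 6 = 15$)
$T{\left(j \right)} = - \frac{15 \sqrt{j}}{2}$
$\frac{1086}{2187} + \frac{4383}{T{\left(h \right)}} = \frac{1086}{2187} + \frac{4383}{\left(- \frac{15}{2}\right) \sqrt{16}} = 1086 \cdot \frac{1}{2187} + \frac{4383}{\left(- \frac{15}{2}\right) 4} = \frac{362}{729} + \frac{4383}{-30} = \frac{362}{729} + 4383 \left(- \frac{1}{30}\right) = \frac{362}{729} - \frac{1461}{10} = - \frac{1061449}{7290}$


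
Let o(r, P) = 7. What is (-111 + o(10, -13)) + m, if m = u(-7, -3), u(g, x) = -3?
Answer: -107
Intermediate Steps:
m = -3
(-111 + o(10, -13)) + m = (-111 + 7) - 3 = -104 - 3 = -107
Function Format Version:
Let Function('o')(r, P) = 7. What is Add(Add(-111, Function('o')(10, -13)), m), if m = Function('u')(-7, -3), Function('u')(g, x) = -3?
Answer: -107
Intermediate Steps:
m = -3
Add(Add(-111, Function('o')(10, -13)), m) = Add(Add(-111, 7), -3) = Add(-104, -3) = -107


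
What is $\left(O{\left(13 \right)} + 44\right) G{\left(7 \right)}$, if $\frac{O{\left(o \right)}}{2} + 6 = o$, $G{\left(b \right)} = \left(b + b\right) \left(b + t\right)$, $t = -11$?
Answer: $-3248$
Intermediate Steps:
$G{\left(b \right)} = 2 b \left(-11 + b\right)$ ($G{\left(b \right)} = \left(b + b\right) \left(b - 11\right) = 2 b \left(-11 + b\right)$)
$O{\left(o \right)} = -12 + 2 o$
$\left(O{\left(13 \right)} + 44\right) G{\left(7 \right)} = \left(\left(-12 + 2 \cdot 13\right) + 44\right) 2 \cdot 7 \left(-11 + 7\right) = \left(\left(-12 + 26\right) + 44\right) 2 \cdot 7 \left(-4\right) = \left(14 + 44\right) \left(-56\right) = 58 \left(-56\right) = -3248$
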